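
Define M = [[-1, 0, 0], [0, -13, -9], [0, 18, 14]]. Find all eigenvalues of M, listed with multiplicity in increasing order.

-4, -1, 5

Characteristic polynomial: p(t) = t^3 - 21t - 20 = (t - 5)(t + 1)(t + 4).
Roots (with multiplicity): -4, -1, 5.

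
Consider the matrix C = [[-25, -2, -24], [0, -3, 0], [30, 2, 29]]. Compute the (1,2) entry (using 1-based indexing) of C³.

Characteristic polynomial: t^3 - t^2 - 17t - 15 = (t - 5)(t + 1)(t + 3), so the eigenvalues are -3, -1, 5.
t=-1: eigenvector (1, 0, -1).
t=-3: eigenvector (1, 1, -1).
t=5: eigenvector (-4, 0, 5).
P = [[1, 1, -4], [0, 1, 0], [-1, -1, 5]], D = diag(-1, -3, 5), P⁻¹ = [[5, -1, 4], [0, 1, 0], [1, 0, 1]].
C³ = P·diag(-1, -27, 125)·P⁻¹ = [[-505, -26, -504], [0, -27, 0], [630, 26, 629]].
The requested entry is -26.

-26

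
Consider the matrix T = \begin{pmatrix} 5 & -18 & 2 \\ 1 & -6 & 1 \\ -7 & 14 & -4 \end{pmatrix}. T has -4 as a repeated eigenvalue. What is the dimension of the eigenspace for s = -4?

T + 4I = [[9, -18, 2], [1, -2, 1], [-7, 14, 0]].
This matrix has rank 2, so its null space has dimension 3 − 2 = 1.

1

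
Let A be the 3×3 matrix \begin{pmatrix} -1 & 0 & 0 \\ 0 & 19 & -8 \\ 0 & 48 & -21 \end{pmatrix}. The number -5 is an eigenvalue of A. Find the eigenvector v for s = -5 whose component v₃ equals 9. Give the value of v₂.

3

A + 5I = [[4, 0, 0], [0, 24, -8], [0, 48, -16]].
Solving (A + 5I)v = 0 gives the eigenspace spanned by (0, 3, 9).
With v₃ = 9, v = (0, 3, 9), so v₂ = 3.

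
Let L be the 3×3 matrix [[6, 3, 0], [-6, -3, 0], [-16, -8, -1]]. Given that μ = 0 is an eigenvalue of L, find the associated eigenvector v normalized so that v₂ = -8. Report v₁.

L = [[6, 3, 0], [-6, -3, 0], [-16, -8, -1]].
Solving (L)v = 0 gives the eigenspace spanned by (4, -8, 0).
With v₂ = -8, v = (4, -8, 0), so v₁ = 4.

4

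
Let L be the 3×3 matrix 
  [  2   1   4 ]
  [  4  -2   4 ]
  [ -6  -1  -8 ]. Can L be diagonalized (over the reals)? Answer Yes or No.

No

Characteristic polynomial: p(λ) = λ^3 + 8λ^2 + 20λ + 16 = (λ + 2)^2(λ + 4).
λ = -2 has algebraic multiplicity 2; rank(L + 2I) = 2, so geometric multiplicity = 1.
Geometric multiplicity < algebraic multiplicity, so L is not diagonalizable.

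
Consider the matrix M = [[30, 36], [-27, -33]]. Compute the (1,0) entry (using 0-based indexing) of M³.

Characteristic polynomial: r^2 + 3r - 18 = (r - 3)(r + 6), so the eigenvalues are -6, 3.
r=-6: eigenvector (-1, 1).
r=3: eigenvector (4, -3).
P = [[-1, 4], [1, -3]], D = diag(-6, 3), P⁻¹ = [[3, 4], [1, 1]].
M³ = P·diag(-216, 27)·P⁻¹ = [[756, 972], [-729, -945]].
The requested entry is -729.

-729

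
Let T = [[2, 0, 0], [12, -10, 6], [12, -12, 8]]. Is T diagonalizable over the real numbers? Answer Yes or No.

Characteristic polynomial: p(r) = r^3 - 12r + 16 = (r - 2)^2(r + 4).
r = 2 has algebraic multiplicity 2; rank(T − 2I) = 1, so geometric multiplicity = 2.
Every eigenvalue has geometric = algebraic multiplicity, so T is diagonalizable.

Yes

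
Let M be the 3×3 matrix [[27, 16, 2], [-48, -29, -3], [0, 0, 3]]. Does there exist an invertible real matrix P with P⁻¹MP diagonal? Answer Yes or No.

Characteristic polynomial: p(r) = r^3 - r^2 - 21r + 45 = (r - 3)^2(r + 5).
r = 3 has algebraic multiplicity 2; rank(M − 3I) = 2, so geometric multiplicity = 1.
Geometric multiplicity < algebraic multiplicity, so M is not diagonalizable.

No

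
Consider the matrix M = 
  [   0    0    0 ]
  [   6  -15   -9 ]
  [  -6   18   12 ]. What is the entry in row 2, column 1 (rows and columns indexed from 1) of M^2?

Characteristic polynomial: λ^3 + 3λ^2 - 18λ = λ(λ - 3)(λ + 6), so the eigenvalues are -6, 0, 3.
λ=3: eigenvector (0, 1, -2).
λ=0: eigenvector (1, 1, -1).
λ=-6: eigenvector (0, 1, -1).
P = [[0, 1, 0], [1, 1, 1], [-2, -1, -1]], D = diag(3, 0, -6), P⁻¹ = [[0, -1, -1], [1, 0, 0], [-1, 2, 1]].
M² = P·diag(9, 0, 36)·P⁻¹ = [[0, 0, 0], [-36, 63, 27], [36, -54, -18]].
The requested entry is -36.

-36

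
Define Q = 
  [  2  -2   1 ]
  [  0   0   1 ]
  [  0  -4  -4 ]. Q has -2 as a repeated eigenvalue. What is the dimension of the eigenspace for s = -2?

Q + 2I = [[4, -2, 1], [0, 2, 1], [0, -4, -2]].
This matrix has rank 2, so its null space has dimension 3 − 2 = 1.

1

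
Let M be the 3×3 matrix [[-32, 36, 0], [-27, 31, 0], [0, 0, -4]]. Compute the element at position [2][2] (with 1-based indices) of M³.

Characteristic polynomial: μ^3 + 5μ^2 - 16μ - 80 = (μ - 4)(μ + 4)(μ + 5), so the eigenvalues are -5, -4, 4.
μ=-5: eigenvector (4, 3, 0).
μ=4: eigenvector (1, 1, 0).
μ=-4: eigenvector (0, 0, 1).
P = [[4, 1, 0], [3, 1, 0], [0, 0, 1]], D = diag(-5, 4, -4), P⁻¹ = [[1, -1, 0], [-3, 4, 0], [0, 0, 1]].
M³ = P·diag(-125, 64, -64)·P⁻¹ = [[-692, 756, 0], [-567, 631, 0], [0, 0, -64]].
The requested entry is 631.

631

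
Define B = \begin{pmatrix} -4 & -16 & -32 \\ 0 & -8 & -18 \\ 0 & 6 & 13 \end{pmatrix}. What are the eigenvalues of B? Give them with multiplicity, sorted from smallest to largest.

-4, 1, 4

Characteristic polynomial: p(μ) = μ^3 - μ^2 - 16μ + 16 = (μ - 4)(μ - 1)(μ + 4).
Roots (with multiplicity): -4, 1, 4.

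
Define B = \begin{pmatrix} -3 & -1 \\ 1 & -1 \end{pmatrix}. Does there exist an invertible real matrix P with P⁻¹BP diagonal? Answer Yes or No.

No

Characteristic polynomial: p(μ) = μ^2 + 4μ + 4 = (μ + 2)^2.
μ = -2 has algebraic multiplicity 2; rank(B + 2I) = 1, so geometric multiplicity = 1.
Geometric multiplicity < algebraic multiplicity, so B is not diagonalizable.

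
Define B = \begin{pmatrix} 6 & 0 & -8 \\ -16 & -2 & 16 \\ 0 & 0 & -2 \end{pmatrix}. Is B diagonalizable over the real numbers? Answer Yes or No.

Characteristic polynomial: p(r) = r^3 - 2r^2 - 20r - 24 = (r - 6)(r + 2)^2.
r = -2 has algebraic multiplicity 2; rank(B + 2I) = 1, so geometric multiplicity = 2.
Every eigenvalue has geometric = algebraic multiplicity, so B is diagonalizable.

Yes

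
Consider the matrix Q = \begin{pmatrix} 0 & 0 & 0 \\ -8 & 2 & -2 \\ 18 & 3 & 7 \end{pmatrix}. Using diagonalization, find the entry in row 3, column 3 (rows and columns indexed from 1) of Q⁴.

Characteristic polynomial: t^3 - 9t^2 + 20t = t(t - 5)(t - 4), so the eigenvalues are 0, 4, 5.
t=0: eigenvector (1, 1, -3).
t=4: eigenvector (0, 1, -1).
t=5: eigenvector (0, -2, 3).
P = [[1, 0, 0], [1, 1, -2], [-3, -1, 3]], D = diag(0, 4, 5), P⁻¹ = [[1, 0, 0], [3, 3, 2], [2, 1, 1]].
Q⁴ = P·diag(0, 256, 625)·P⁻¹ = [[0, 0, 0], [-1732, -482, -738], [2982, 1107, 1363]].
The requested entry is 1363.

1363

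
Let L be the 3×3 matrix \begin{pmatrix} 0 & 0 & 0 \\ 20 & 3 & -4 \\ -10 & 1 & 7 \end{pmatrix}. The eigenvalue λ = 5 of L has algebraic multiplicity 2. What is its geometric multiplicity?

1

L − 5I = [[-5, 0, 0], [20, -2, -4], [-10, 1, 2]].
This matrix has rank 2, so its null space has dimension 3 − 2 = 1.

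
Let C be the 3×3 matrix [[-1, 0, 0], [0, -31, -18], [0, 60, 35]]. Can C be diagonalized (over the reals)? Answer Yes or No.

Characteristic polynomial: p(r) = r^3 - 3r^2 - 9r - 5 = (r - 5)(r + 1)^2.
r = -1 has algebraic multiplicity 2; rank(C + 1I) = 1, so geometric multiplicity = 2.
Every eigenvalue has geometric = algebraic multiplicity, so C is diagonalizable.

Yes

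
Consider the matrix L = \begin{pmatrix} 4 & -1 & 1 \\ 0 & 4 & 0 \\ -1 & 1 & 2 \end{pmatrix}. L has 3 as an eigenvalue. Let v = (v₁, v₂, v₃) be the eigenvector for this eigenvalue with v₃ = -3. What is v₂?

L − 3I = [[1, -1, 1], [0, 1, 0], [-1, 1, -1]].
Solving (L − 3I)v = 0 gives the eigenspace spanned by (3, 0, -3).
With v₃ = -3, v = (3, 0, -3), so v₂ = 0.

0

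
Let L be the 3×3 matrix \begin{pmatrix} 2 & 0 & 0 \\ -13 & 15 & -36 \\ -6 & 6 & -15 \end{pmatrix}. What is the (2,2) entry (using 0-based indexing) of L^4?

Characteristic polynomial: r^3 - 2r^2 - 9r + 18 = (r - 3)(r - 2)(r + 3), so the eigenvalues are -3, 2, 3.
r=2: eigenvector (1, 1, 0).
r=3: eigenvector (0, 3, 1).
r=-3: eigenvector (0, -2, -1).
P = [[1, 0, 0], [1, 3, -2], [0, 1, -1]], D = diag(2, 3, -3), P⁻¹ = [[1, 0, 0], [-1, 1, -2], [-1, 1, -3]].
L⁴ = P·diag(16, 81, 81)·P⁻¹ = [[16, 0, 0], [-65, 81, 0], [0, 0, 81]].
The requested entry is 81.

81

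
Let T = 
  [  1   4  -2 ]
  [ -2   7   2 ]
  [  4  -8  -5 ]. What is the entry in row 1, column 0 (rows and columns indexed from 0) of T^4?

-80

Characteristic polynomial: μ^3 - 3μ^2 - μ + 3 = (μ - 3)(μ - 1)(μ + 1), so the eigenvalues are -1, 1, 3.
μ=3: eigenvector (2, 1, 0).
μ=1: eigenvector (5, 1, 2).
μ=-1: eigenvector (1, 0, 1).
P = [[2, 5, 1], [1, 1, 0], [0, 2, 1]], D = diag(3, 1, -1), P⁻¹ = [[-1, 3, 1], [1, -2, -1], [-2, 4, 3]].
T⁴ = P·diag(81, 1, 1)·P⁻¹ = [[-159, 480, 160], [-80, 241, 80], [0, 0, 1]].
The requested entry is -80.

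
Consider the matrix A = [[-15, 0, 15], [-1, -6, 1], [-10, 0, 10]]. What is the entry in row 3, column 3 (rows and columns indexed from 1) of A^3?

250

Characteristic polynomial: s^3 + 11s^2 + 30s = s(s + 5)(s + 6), so the eigenvalues are -6, -5, 0.
s=-5: eigenvector (3, -1, 2).
s=-6: eigenvector (0, 1, 0).
s=0: eigenvector (1, 0, 1).
P = [[3, 0, 1], [-1, 1, 0], [2, 0, 1]], D = diag(-5, -6, 0), P⁻¹ = [[1, 0, -1], [1, 1, -1], [-2, 0, 3]].
A³ = P·diag(-125, -216, 0)·P⁻¹ = [[-375, 0, 375], [-91, -216, 91], [-250, 0, 250]].
The requested entry is 250.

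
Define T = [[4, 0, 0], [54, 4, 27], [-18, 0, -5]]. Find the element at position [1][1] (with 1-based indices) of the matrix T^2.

16

Characteristic polynomial: μ^3 - 3μ^2 - 24μ + 80 = (μ - 4)^2(μ + 5), so the eigenvalues are -5, 4, 4.
μ=4: eigenvector (1, 2, -2).
μ=-5: eigenvector (0, -3, 1).
μ=4: eigenvector (0, 1, 0).
P = [[1, 0, 0], [2, -3, 1], [-2, 1, 0]], D = diag(4, -5, 4), P⁻¹ = [[1, 0, 0], [2, 0, 1], [4, 1, 3]].
T² = P·diag(16, 25, 16)·P⁻¹ = [[16, 0, 0], [-54, 16, -27], [18, 0, 25]].
The requested entry is 16.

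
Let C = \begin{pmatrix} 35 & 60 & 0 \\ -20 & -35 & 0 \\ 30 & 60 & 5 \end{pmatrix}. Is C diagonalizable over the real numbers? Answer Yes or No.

Yes

Characteristic polynomial: p(μ) = μ^3 - 5μ^2 - 25μ + 125 = (μ - 5)^2(μ + 5).
μ = 5 has algebraic multiplicity 2; rank(C − 5I) = 1, so geometric multiplicity = 2.
Every eigenvalue has geometric = algebraic multiplicity, so C is diagonalizable.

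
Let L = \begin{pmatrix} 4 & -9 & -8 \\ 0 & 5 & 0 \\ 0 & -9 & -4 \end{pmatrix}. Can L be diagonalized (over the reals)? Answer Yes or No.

Yes

Characteristic polynomial: p(s) = s^3 - 5s^2 - 16s + 80 = (s - 5)(s - 4)(s + 4).
All 3 eigenvalues are distinct, so L is diagonalizable.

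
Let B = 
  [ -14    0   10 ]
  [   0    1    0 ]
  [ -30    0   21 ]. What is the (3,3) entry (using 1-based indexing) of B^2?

141

Characteristic polynomial: μ^3 - 8μ^2 + 13μ - 6 = (μ - 6)(μ - 1)^2, so the eigenvalues are 1, 1, 6.
μ=1: eigenvector (-2, -1, -3).
μ=1: eigenvector (0, 1, 0).
μ=6: eigenvector (1, 0, 2).
P = [[-2, 0, 1], [-1, 1, 0], [-3, 0, 2]], D = diag(1, 1, 6), P⁻¹ = [[-2, 0, 1], [-2, 1, 1], [-3, 0, 2]].
B² = P·diag(1, 1, 36)·P⁻¹ = [[-104, 0, 70], [0, 1, 0], [-210, 0, 141]].
The requested entry is 141.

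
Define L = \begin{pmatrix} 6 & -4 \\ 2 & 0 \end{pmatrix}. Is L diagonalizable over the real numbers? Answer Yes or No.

Yes

Characteristic polynomial: p(r) = r^2 - 6r + 8 = (r - 4)(r - 2).
All 2 eigenvalues are distinct, so L is diagonalizable.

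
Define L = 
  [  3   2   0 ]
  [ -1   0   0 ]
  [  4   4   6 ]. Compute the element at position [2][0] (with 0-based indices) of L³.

208

Characteristic polynomial: s^3 - 9s^2 + 20s - 12 = (s - 6)(s - 2)(s - 1), so the eigenvalues are 1, 2, 6.
s=1: eigenvector (-1, 1, 0).
s=6: eigenvector (0, 0, 1).
s=2: eigenvector (-2, 1, 1).
P = [[-1, 0, -2], [1, 0, 1], [0, 1, 1]], D = diag(1, 6, 2), P⁻¹ = [[1, 2, 0], [1, 1, 1], [-1, -1, 0]].
L³ = P·diag(1, 216, 8)·P⁻¹ = [[15, 14, 0], [-7, -6, 0], [208, 208, 216]].
The requested entry is 208.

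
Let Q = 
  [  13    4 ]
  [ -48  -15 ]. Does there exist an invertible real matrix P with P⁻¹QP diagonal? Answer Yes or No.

Yes

Characteristic polynomial: p(t) = t^2 + 2t - 3 = (t - 1)(t + 3).
All 2 eigenvalues are distinct, so Q is diagonalizable.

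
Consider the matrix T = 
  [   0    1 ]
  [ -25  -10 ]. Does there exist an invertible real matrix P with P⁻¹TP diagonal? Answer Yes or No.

Characteristic polynomial: p(r) = r^2 + 10r + 25 = (r + 5)^2.
r = -5 has algebraic multiplicity 2; rank(T + 5I) = 1, so geometric multiplicity = 1.
Geometric multiplicity < algebraic multiplicity, so T is not diagonalizable.

No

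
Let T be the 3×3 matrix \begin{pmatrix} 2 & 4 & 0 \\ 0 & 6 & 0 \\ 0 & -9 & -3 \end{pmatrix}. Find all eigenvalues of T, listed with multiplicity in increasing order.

Characteristic polynomial: p(r) = r^3 - 5r^2 - 12r + 36 = (r - 6)(r - 2)(r + 3).
Roots (with multiplicity): -3, 2, 6.

-3, 2, 6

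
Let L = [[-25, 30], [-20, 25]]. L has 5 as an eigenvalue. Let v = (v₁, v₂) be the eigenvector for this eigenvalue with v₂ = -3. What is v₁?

L − 5I = [[-30, 30], [-20, 20]].
Solving (L − 5I)v = 0 gives the eigenspace spanned by (-3, -3).
With v₂ = -3, v = (-3, -3), so v₁ = -3.

-3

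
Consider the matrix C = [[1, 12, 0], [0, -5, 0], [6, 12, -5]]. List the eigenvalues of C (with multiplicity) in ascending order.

-5, -5, 1

Characteristic polynomial: p(r) = r^3 + 9r^2 + 15r - 25 = (r - 1)(r + 5)^2.
Roots (with multiplicity): -5, -5, 1.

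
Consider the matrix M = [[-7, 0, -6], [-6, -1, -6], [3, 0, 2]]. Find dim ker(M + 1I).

M + 1I = [[-6, 0, -6], [-6, 0, -6], [3, 0, 3]].
This matrix has rank 1, so its null space has dimension 3 − 1 = 2.

2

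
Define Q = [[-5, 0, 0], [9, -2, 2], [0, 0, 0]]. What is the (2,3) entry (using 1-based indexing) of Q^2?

Characteristic polynomial: s^3 + 7s^2 + 10s = s(s + 2)(s + 5), so the eigenvalues are -5, -2, 0.
s=-5: eigenvector (1, -3, 0).
s=0: eigenvector (0, 1, 1).
s=-2: eigenvector (0, 1, 0).
P = [[1, 0, 0], [-3, 1, 1], [0, 1, 0]], D = diag(-5, 0, -2), P⁻¹ = [[1, 0, 0], [0, 0, 1], [3, 1, -1]].
Q² = P·diag(25, 0, 4)·P⁻¹ = [[25, 0, 0], [-63, 4, -4], [0, 0, 0]].
The requested entry is -4.

-4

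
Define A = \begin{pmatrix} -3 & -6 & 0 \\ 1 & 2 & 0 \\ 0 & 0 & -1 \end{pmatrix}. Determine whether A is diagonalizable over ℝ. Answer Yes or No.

Yes

Characteristic polynomial: p(r) = r^3 + 2r^2 + r = r(r + 1)^2.
r = -1 has algebraic multiplicity 2; rank(A + 1I) = 1, so geometric multiplicity = 2.
Every eigenvalue has geometric = algebraic multiplicity, so A is diagonalizable.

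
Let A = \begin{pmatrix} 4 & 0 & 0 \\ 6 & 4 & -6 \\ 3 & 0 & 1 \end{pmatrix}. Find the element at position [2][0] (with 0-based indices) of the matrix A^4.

255

Characteristic polynomial: μ^3 - 9μ^2 + 24μ - 16 = (μ - 4)^2(μ - 1), so the eigenvalues are 1, 4, 4.
μ=4: eigenvector (1, 2, 1).
μ=4: eigenvector (0, 1, 0).
μ=1: eigenvector (0, 2, 1).
P = [[1, 0, 0], [2, 1, 2], [1, 0, 1]], D = diag(4, 4, 1), P⁻¹ = [[1, 0, 0], [0, 1, -2], [-1, 0, 1]].
A⁴ = P·diag(256, 256, 1)·P⁻¹ = [[256, 0, 0], [510, 256, -510], [255, 0, 1]].
The requested entry is 255.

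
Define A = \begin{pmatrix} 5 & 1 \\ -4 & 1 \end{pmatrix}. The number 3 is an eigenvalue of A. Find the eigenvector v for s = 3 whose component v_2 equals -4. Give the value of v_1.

A − 3I = [[2, 1], [-4, -2]].
Solving (A − 3I)v = 0 gives the eigenspace spanned by (2, -4).
With v_2 = -4, v = (2, -4), so v_1 = 2.

2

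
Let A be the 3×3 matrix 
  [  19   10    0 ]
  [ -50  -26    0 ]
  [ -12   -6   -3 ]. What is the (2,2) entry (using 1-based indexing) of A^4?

Characteristic polynomial: λ^3 + 10λ^2 + 27λ + 18 = (λ + 1)(λ + 3)(λ + 6), so the eigenvalues are -6, -3, -1.
λ=-1: eigenvector (1, -2, 0).
λ=-6: eigenvector (-2, 5, 2).
λ=-3: eigenvector (0, 0, 1).
P = [[1, -2, 0], [-2, 5, 0], [0, 2, 1]], D = diag(-1, -6, -3), P⁻¹ = [[5, 2, 0], [2, 1, 0], [-4, -2, 1]].
A⁴ = P·diag(1, 1296, 81)·P⁻¹ = [[-5179, -2590, 0], [12950, 6476, 0], [4860, 2430, 81]].
The requested entry is 6476.

6476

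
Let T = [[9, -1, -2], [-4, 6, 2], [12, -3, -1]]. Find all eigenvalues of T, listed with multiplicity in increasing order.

Characteristic polynomial: p(r) = r^3 - 14r^2 + 65r - 100 = (r - 5)^2(r - 4).
Roots (with multiplicity): 4, 5, 5.

4, 5, 5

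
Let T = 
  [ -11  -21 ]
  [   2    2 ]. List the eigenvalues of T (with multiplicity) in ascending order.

Characteristic polynomial: p(r) = r^2 + 9r + 20 = (r + 4)(r + 5).
Roots (with multiplicity): -5, -4.

-5, -4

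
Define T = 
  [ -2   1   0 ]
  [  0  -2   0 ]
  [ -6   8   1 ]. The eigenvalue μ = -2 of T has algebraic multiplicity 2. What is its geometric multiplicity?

1

T + 2I = [[0, 1, 0], [0, 0, 0], [-6, 8, 3]].
This matrix has rank 2, so its null space has dimension 3 − 2 = 1.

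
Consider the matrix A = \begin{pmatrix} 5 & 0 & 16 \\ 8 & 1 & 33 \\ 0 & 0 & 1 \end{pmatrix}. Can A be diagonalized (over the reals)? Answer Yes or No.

No

Characteristic polynomial: p(μ) = μ^3 - 7μ^2 + 11μ - 5 = (μ - 5)(μ - 1)^2.
μ = 1 has algebraic multiplicity 2; rank(A − 1I) = 2, so geometric multiplicity = 1.
Geometric multiplicity < algebraic multiplicity, so A is not diagonalizable.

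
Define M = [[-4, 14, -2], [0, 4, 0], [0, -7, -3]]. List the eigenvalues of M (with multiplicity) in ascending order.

Characteristic polynomial: p(r) = r^3 + 3r^2 - 16r - 48 = (r - 4)(r + 3)(r + 4).
Roots (with multiplicity): -4, -3, 4.

-4, -3, 4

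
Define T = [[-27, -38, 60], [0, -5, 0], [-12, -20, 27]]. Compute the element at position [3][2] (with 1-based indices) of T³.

Characteristic polynomial: λ^3 + 5λ^2 - 9λ - 45 = (λ - 3)(λ + 3)(λ + 5), so the eigenvalues are -5, -3, 3.
λ=-3: eigenvector (5, 0, 2).
λ=-5: eigenvector (1, 1, 1).
λ=3: eigenvector (2, 0, 1).
P = [[5, 1, 2], [0, 1, 0], [2, 1, 1]], D = diag(-3, -5, 3), P⁻¹ = [[1, 1, -2], [0, 1, 0], [-2, -3, 5]].
T³ = P·diag(-27, -125, 27)·P⁻¹ = [[-243, -422, 540], [0, -125, 0], [-108, -260, 243]].
The requested entry is -260.

-260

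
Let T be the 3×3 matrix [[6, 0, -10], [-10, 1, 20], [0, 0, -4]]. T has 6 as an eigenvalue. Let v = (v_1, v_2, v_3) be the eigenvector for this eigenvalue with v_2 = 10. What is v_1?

-5

T − 6I = [[0, 0, -10], [-10, -5, 20], [0, 0, -10]].
Solving (T − 6I)v = 0 gives the eigenspace spanned by (-5, 10, 0).
With v_2 = 10, v = (-5, 10, 0), so v_1 = -5.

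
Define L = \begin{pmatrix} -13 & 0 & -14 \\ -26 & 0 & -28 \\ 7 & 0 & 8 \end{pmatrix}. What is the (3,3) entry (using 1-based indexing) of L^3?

Characteristic polynomial: t^3 + 5t^2 - 6t = t(t - 1)(t + 6), so the eigenvalues are -6, 0, 1.
t=1: eigenvector (-1, -2, 1).
t=0: eigenvector (0, 1, 0).
t=-6: eigenvector (2, 4, -1).
P = [[-1, 0, 2], [-2, 1, 4], [1, 0, -1]], D = diag(1, 0, -6), P⁻¹ = [[1, 0, 2], [-2, 1, 0], [1, 0, 1]].
L³ = P·diag(1, 0, -216)·P⁻¹ = [[-433, 0, -434], [-866, 0, -868], [217, 0, 218]].
The requested entry is 218.

218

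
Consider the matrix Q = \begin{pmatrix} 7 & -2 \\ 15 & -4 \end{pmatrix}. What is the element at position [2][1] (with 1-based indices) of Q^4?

225

Characteristic polynomial: s^2 - 3s + 2 = (s - 2)(s - 1), so the eigenvalues are 1, 2.
s=1: eigenvector (1, 3).
s=2: eigenvector (-2, -5).
P = [[1, -2], [3, -5]], D = diag(1, 2), P⁻¹ = [[-5, 2], [-3, 1]].
Q⁴ = P·diag(1, 16)·P⁻¹ = [[91, -30], [225, -74]].
The requested entry is 225.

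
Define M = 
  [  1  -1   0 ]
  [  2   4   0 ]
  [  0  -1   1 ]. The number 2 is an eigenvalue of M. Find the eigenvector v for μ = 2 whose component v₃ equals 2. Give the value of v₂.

-2

M − 2I = [[-1, -1, 0], [2, 2, 0], [0, -1, -1]].
Solving (M − 2I)v = 0 gives the eigenspace spanned by (2, -2, 2).
With v₃ = 2, v = (2, -2, 2), so v₂ = -2.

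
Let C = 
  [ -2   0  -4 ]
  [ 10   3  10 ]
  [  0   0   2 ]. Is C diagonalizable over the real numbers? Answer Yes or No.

Characteristic polynomial: p(t) = t^3 - 3t^2 - 4t + 12 = (t - 3)(t - 2)(t + 2).
All 3 eigenvalues are distinct, so C is diagonalizable.

Yes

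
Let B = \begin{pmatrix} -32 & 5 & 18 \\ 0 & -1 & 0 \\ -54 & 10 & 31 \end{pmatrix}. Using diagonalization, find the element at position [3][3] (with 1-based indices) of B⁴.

Characteristic polynomial: μ^3 + 2μ^2 - 19μ - 20 = (μ - 4)(μ + 1)(μ + 5), so the eigenvalues are -5, -1, 4.
μ=4: eigenvector (1, 0, 2).
μ=-1: eigenvector (-1, 1, -2).
μ=-5: eigenvector (-2, 0, -3).
P = [[1, -1, -2], [0, 1, 0], [2, -2, -3]], D = diag(4, -1, -5), P⁻¹ = [[-3, 1, 2], [0, 1, 0], [-2, 0, 1]].
B⁴ = P·diag(256, 1, 625)·P⁻¹ = [[1732, 255, -738], [0, 1, 0], [2214, 510, -851]].
The requested entry is -851.

-851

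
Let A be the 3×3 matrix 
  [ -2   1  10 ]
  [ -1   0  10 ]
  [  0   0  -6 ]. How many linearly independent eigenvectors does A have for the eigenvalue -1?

1

A + 1I = [[-1, 1, 10], [-1, 1, 10], [0, 0, -5]].
This matrix has rank 2, so its null space has dimension 3 − 2 = 1.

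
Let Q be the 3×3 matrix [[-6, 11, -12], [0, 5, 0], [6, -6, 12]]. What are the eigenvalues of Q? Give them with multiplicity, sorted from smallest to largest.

0, 5, 6

Characteristic polynomial: p(s) = s^3 - 11s^2 + 30s = s(s - 6)(s - 5).
Roots (with multiplicity): 0, 5, 6.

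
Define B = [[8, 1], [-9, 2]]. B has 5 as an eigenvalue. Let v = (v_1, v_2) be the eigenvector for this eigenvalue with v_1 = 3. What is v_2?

-9

B − 5I = [[3, 1], [-9, -3]].
Solving (B − 5I)v = 0 gives the eigenspace spanned by (3, -9).
With v_1 = 3, v = (3, -9), so v_2 = -9.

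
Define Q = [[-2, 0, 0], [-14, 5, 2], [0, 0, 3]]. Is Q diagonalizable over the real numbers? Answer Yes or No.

Characteristic polynomial: p(μ) = μ^3 - 6μ^2 - μ + 30 = (μ - 5)(μ - 3)(μ + 2).
All 3 eigenvalues are distinct, so Q is diagonalizable.

Yes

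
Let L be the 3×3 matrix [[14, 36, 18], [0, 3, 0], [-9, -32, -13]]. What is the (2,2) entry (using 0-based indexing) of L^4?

-113

Characteristic polynomial: λ^3 - 4λ^2 - 17λ + 60 = (λ - 5)(λ - 3)(λ + 4), so the eigenvalues are -4, 3, 5.
λ=5: eigenvector (2, 0, -1).
λ=-4: eigenvector (-1, 0, 1).
λ=3: eigenvector (0, 1, -2).
P = [[2, -1, 0], [0, 0, 1], [-1, 1, -2]], D = diag(5, -4, 3), P⁻¹ = [[1, 2, 1], [1, 4, 2], [0, 1, 0]].
L⁴ = P·diag(625, 256, 81)·P⁻¹ = [[994, 1476, 738], [0, 81, 0], [-369, -388, -113]].
The requested entry is -113.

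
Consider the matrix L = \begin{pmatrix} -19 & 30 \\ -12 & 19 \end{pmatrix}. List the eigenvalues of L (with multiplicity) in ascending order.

-1, 1

Characteristic polynomial: p(t) = t^2 - 1 = (t - 1)(t + 1).
Roots (with multiplicity): -1, 1.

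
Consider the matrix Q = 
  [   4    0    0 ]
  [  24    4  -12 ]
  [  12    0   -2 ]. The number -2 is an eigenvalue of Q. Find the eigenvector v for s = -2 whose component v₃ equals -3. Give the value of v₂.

-6

Q + 2I = [[6, 0, 0], [24, 6, -12], [12, 0, 0]].
Solving (Q + 2I)v = 0 gives the eigenspace spanned by (0, -6, -3).
With v₃ = -3, v = (0, -6, -3), so v₂ = -6.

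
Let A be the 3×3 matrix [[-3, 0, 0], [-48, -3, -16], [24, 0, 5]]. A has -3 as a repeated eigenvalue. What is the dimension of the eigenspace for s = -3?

2

A + 3I = [[0, 0, 0], [-48, 0, -16], [24, 0, 8]].
This matrix has rank 1, so its null space has dimension 3 − 1 = 2.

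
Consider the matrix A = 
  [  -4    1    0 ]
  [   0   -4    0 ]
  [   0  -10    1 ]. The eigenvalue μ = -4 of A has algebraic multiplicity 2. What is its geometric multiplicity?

A + 4I = [[0, 1, 0], [0, 0, 0], [0, -10, 5]].
This matrix has rank 2, so its null space has dimension 3 − 2 = 1.

1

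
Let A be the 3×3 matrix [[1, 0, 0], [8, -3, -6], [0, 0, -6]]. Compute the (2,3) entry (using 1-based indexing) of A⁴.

Characteristic polynomial: λ^3 + 8λ^2 + 9λ - 18 = (λ - 1)(λ + 3)(λ + 6), so the eigenvalues are -6, -3, 1.
λ=1: eigenvector (1, 2, 0).
λ=-6: eigenvector (0, 2, 1).
λ=-3: eigenvector (0, 1, 0).
P = [[1, 0, 0], [2, 2, 1], [0, 1, 0]], D = diag(1, -6, -3), P⁻¹ = [[1, 0, 0], [0, 0, 1], [-2, 1, -2]].
A⁴ = P·diag(1, 1296, 81)·P⁻¹ = [[1, 0, 0], [-160, 81, 2430], [0, 0, 1296]].
The requested entry is 2430.

2430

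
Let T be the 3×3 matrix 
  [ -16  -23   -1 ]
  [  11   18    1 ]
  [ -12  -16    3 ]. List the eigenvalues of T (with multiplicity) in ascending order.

-5, 5, 5

Characteristic polynomial: p(r) = r^3 - 5r^2 - 25r + 125 = (r - 5)^2(r + 5).
Roots (with multiplicity): -5, 5, 5.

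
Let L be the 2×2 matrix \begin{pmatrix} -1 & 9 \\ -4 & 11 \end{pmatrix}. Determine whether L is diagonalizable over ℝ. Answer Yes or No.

No

Characteristic polynomial: p(s) = s^2 - 10s + 25 = (s - 5)^2.
s = 5 has algebraic multiplicity 2; rank(L − 5I) = 1, so geometric multiplicity = 1.
Geometric multiplicity < algebraic multiplicity, so L is not diagonalizable.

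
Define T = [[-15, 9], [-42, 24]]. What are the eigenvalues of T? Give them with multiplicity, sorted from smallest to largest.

3, 6

Characteristic polynomial: p(s) = s^2 - 9s + 18 = (s - 6)(s - 3).
Roots (with multiplicity): 3, 6.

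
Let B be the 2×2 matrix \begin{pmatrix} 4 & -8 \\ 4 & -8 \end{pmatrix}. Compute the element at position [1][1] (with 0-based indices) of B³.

-128

Characteristic polynomial: μ^2 + 4μ = μ(μ + 4), so the eigenvalues are -4, 0.
μ=-4: eigenvector (1, 1).
μ=0: eigenvector (-2, -1).
P = [[1, -2], [1, -1]], D = diag(-4, 0), P⁻¹ = [[-1, 2], [-1, 1]].
B³ = P·diag(-64, 0)·P⁻¹ = [[64, -128], [64, -128]].
The requested entry is -128.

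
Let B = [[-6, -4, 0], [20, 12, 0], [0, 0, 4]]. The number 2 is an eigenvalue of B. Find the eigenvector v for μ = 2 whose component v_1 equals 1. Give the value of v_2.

-2

B − 2I = [[-8, -4, 0], [20, 10, 0], [0, 0, 2]].
Solving (B − 2I)v = 0 gives the eigenspace spanned by (1, -2, 0).
With v_1 = 1, v = (1, -2, 0), so v_2 = -2.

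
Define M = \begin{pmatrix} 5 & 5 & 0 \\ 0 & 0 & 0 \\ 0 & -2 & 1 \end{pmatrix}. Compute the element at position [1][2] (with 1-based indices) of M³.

Characteristic polynomial: s^3 - 6s^2 + 5s = s(s - 5)(s - 1), so the eigenvalues are 0, 1, 5.
s=5: eigenvector (1, 0, 0).
s=0: eigenvector (-1, 1, 2).
s=1: eigenvector (0, 0, 1).
P = [[1, -1, 0], [0, 1, 0], [0, 2, 1]], D = diag(5, 0, 1), P⁻¹ = [[1, 1, 0], [0, 1, 0], [0, -2, 1]].
M³ = P·diag(125, 0, 1)·P⁻¹ = [[125, 125, 0], [0, 0, 0], [0, -2, 1]].
The requested entry is 125.

125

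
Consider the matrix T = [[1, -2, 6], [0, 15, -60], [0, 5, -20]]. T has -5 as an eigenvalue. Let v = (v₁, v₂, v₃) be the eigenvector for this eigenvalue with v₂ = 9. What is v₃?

T + 5I = [[6, -2, 6], [0, 20, -60], [0, 5, -15]].
Solving (T + 5I)v = 0 gives the eigenspace spanned by (0, 9, 3).
With v₂ = 9, v = (0, 9, 3), so v₃ = 3.

3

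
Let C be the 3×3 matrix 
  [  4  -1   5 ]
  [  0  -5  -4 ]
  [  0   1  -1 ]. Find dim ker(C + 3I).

C + 3I = [[7, -1, 5], [0, -2, -4], [0, 1, 2]].
This matrix has rank 2, so its null space has dimension 3 − 2 = 1.

1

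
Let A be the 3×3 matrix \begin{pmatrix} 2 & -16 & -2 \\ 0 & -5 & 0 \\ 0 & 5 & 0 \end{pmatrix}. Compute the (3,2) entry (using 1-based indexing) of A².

-25

Characteristic polynomial: s^3 + 3s^2 - 10s = s(s - 2)(s + 5), so the eigenvalues are -5, 0, 2.
s=2: eigenvector (1, 0, 0).
s=-5: eigenvector (2, 1, -1).
s=0: eigenvector (1, 0, 1).
P = [[1, 2, 1], [0, 1, 0], [0, -1, 1]], D = diag(2, -5, 0), P⁻¹ = [[1, -3, -1], [0, 1, 0], [0, 1, 1]].
A² = P·diag(4, 25, 0)·P⁻¹ = [[4, 38, -4], [0, 25, 0], [0, -25, 0]].
The requested entry is -25.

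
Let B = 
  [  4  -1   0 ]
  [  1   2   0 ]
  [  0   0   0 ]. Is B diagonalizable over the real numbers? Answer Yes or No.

Characteristic polynomial: p(μ) = μ^3 - 6μ^2 + 9μ = μ(μ - 3)^2.
μ = 3 has algebraic multiplicity 2; rank(B − 3I) = 2, so geometric multiplicity = 1.
Geometric multiplicity < algebraic multiplicity, so B is not diagonalizable.

No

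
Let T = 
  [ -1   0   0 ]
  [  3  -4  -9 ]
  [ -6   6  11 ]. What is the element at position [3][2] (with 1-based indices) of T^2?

Characteristic polynomial: s^3 - 6s^2 + 3s + 10 = (s - 5)(s - 2)(s + 1), so the eigenvalues are -1, 2, 5.
s=-1: eigenvector (1, 1, 0).
s=2: eigenvector (0, 3, -2).
s=5: eigenvector (0, -1, 1).
P = [[1, 0, 0], [1, 3, -1], [0, -2, 1]], D = diag(-1, 2, 5), P⁻¹ = [[1, 0, 0], [-1, 1, 1], [-2, 2, 3]].
T² = P·diag(1, 4, 25)·P⁻¹ = [[1, 0, 0], [39, -38, -63], [-42, 42, 67]].
The requested entry is 42.

42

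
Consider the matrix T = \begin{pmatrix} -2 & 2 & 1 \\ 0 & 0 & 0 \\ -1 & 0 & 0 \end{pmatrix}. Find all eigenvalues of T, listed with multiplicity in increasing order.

-1, -1, 0

Characteristic polynomial: p(μ) = μ^3 + 2μ^2 + μ = μ(μ + 1)^2.
Roots (with multiplicity): -1, -1, 0.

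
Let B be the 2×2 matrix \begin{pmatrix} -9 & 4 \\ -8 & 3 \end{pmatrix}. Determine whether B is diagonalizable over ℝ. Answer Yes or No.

Characteristic polynomial: p(t) = t^2 + 6t + 5 = (t + 1)(t + 5).
All 2 eigenvalues are distinct, so B is diagonalizable.

Yes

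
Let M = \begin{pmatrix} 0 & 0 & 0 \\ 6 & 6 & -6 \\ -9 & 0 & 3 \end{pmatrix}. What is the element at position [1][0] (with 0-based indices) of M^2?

Characteristic polynomial: λ^3 - 9λ^2 + 18λ = λ(λ - 6)(λ - 3), so the eigenvalues are 0, 3, 6.
λ=3: eigenvector (0, 2, 1).
λ=6: eigenvector (0, 1, 0).
λ=0: eigenvector (1, 2, 3).
P = [[0, 0, 1], [2, 1, 2], [1, 0, 3]], D = diag(3, 6, 0), P⁻¹ = [[-3, 0, 1], [4, 1, -2], [1, 0, 0]].
M² = P·diag(9, 36, 0)·P⁻¹ = [[0, 0, 0], [90, 36, -54], [-27, 0, 9]].
The requested entry is 90.

90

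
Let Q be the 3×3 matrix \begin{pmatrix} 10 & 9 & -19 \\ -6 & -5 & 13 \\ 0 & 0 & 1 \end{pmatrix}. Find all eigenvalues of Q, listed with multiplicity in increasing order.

Characteristic polynomial: p(s) = s^3 - 6s^2 + 9s - 4 = (s - 4)(s - 1)^2.
Roots (with multiplicity): 1, 1, 4.

1, 1, 4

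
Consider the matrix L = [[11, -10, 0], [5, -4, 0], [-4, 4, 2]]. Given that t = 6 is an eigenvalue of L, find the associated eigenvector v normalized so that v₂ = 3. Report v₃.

-3

L − 6I = [[5, -10, 0], [5, -10, 0], [-4, 4, -4]].
Solving (L − 6I)v = 0 gives the eigenspace spanned by (6, 3, -3).
With v₂ = 3, v = (6, 3, -3), so v₃ = -3.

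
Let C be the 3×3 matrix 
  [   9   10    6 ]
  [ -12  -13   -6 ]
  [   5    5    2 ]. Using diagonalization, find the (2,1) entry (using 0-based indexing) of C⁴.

-65

Characteristic polynomial: s^3 + 2s^2 - 5s - 6 = (s - 2)(s + 1)(s + 3), so the eigenvalues are -3, -1, 2.
s=-3: eigenvector (-2, 3, -1).
s=-1: eigenvector (1, -1, 0).
s=2: eigenvector (2, -2, 1).
P = [[-2, 1, 2], [3, -1, -2], [-1, 0, 1]], D = diag(-3, -1, 2), P⁻¹ = [[1, 1, 0], [1, 0, -2], [1, 1, 1]].
C⁴ = P·diag(81, 1, 16)·P⁻¹ = [[-129, -130, 30], [210, 211, -30], [-65, -65, 16]].
The requested entry is -65.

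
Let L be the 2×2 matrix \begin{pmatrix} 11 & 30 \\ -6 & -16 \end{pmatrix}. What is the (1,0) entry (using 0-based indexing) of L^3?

-126

Characteristic polynomial: λ^2 + 5λ + 4 = (λ + 1)(λ + 4), so the eigenvalues are -4, -1.
λ=-4: eigenvector (-2, 1).
λ=-1: eigenvector (5, -2).
P = [[-2, 5], [1, -2]], D = diag(-4, -1), P⁻¹ = [[2, 5], [1, 2]].
L³ = P·diag(-64, -1)·P⁻¹ = [[251, 630], [-126, -316]].
The requested entry is -126.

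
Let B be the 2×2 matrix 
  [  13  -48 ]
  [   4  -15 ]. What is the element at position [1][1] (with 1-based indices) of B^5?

733

Characteristic polynomial: t^2 + 2t - 3 = (t - 1)(t + 3), so the eigenvalues are -3, 1.
t=-3: eigenvector (-3, -1).
t=1: eigenvector (4, 1).
P = [[-3, 4], [-1, 1]], D = diag(-3, 1), P⁻¹ = [[1, -4], [1, -3]].
B⁵ = P·diag(-243, 1)·P⁻¹ = [[733, -2928], [244, -975]].
The requested entry is 733.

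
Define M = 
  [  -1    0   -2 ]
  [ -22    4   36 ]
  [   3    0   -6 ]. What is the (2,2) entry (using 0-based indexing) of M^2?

Characteristic polynomial: r^3 + 3r^2 - 16r - 48 = (r - 4)(r + 3)(r + 4), so the eigenvalues are -4, -3, 4.
r=-3: eigenvector (1, -2, 1).
r=4: eigenvector (0, 1, 0).
r=-4: eigenvector (2, -8, 3).
P = [[1, 0, 2], [-2, 1, -8], [1, 0, 3]], D = diag(-3, 4, -4), P⁻¹ = [[3, 0, -2], [-2, 1, 4], [-1, 0, 1]].
M² = P·diag(9, 16, 16)·P⁻¹ = [[-5, 0, 14], [42, 16, -28], [-21, 0, 30]].
The requested entry is 30.

30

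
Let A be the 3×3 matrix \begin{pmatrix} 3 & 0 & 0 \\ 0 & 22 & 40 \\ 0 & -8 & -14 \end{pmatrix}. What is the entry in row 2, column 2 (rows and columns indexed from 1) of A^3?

Characteristic polynomial: t^3 - 11t^2 + 36t - 36 = (t - 6)(t - 3)(t - 2), so the eigenvalues are 2, 3, 6.
t=3: eigenvector (1, 0, 0).
t=6: eigenvector (0, 5, -2).
t=2: eigenvector (0, -2, 1).
P = [[1, 0, 0], [0, 5, -2], [0, -2, 1]], D = diag(3, 6, 2), P⁻¹ = [[1, 0, 0], [0, 1, 2], [0, 2, 5]].
A³ = P·diag(27, 216, 8)·P⁻¹ = [[27, 0, 0], [0, 1048, 2080], [0, -416, -824]].
The requested entry is 1048.

1048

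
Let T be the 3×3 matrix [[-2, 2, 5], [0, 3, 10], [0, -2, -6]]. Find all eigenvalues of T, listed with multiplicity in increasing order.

Characteristic polynomial: p(s) = s^3 + 5s^2 + 8s + 4 = (s + 1)(s + 2)^2.
Roots (with multiplicity): -2, -2, -1.

-2, -2, -1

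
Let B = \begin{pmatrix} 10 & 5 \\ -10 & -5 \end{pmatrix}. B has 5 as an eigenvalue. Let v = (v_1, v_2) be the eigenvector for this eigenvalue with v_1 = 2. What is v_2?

B − 5I = [[5, 5], [-10, -10]].
Solving (B − 5I)v = 0 gives the eigenspace spanned by (2, -2).
With v_1 = 2, v = (2, -2), so v_2 = -2.

-2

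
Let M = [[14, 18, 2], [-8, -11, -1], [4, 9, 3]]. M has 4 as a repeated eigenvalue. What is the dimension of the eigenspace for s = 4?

1

M − 4I = [[10, 18, 2], [-8, -15, -1], [4, 9, -1]].
This matrix has rank 2, so its null space has dimension 3 − 2 = 1.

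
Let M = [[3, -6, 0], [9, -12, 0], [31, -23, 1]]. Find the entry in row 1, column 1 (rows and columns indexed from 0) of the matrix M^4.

Characteristic polynomial: μ^3 + 8μ^2 + 9μ - 18 = (μ - 1)(μ + 3)(μ + 6), so the eigenvalues are -6, -3, 1.
μ=-3: eigenvector (1, 1, -2).
μ=-6: eigenvector (2, 3, 1).
μ=1: eigenvector (0, 0, 1).
P = [[1, 2, 0], [1, 3, 0], [-2, 1, 1]], D = diag(-3, -6, 1), P⁻¹ = [[3, -2, 0], [-1, 1, 0], [7, -5, 1]].
M⁴ = P·diag(81, 1296, 1)·P⁻¹ = [[-2349, 2430, 0], [-3645, 3726, 0], [-1775, 1615, 1]].
The requested entry is 3726.

3726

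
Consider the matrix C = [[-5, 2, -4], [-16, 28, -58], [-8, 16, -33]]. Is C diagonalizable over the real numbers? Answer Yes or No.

Yes

Characteristic polynomial: p(μ) = μ^3 + 10μ^2 + 29μ + 20 = (μ + 1)(μ + 4)(μ + 5).
All 3 eigenvalues are distinct, so C is diagonalizable.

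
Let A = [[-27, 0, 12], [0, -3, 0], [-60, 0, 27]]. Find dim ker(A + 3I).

2

A + 3I = [[-24, 0, 12], [0, 0, 0], [-60, 0, 30]].
This matrix has rank 1, so its null space has dimension 3 − 1 = 2.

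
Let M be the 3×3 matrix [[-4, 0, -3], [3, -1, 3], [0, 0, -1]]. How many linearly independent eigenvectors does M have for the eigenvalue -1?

M + 1I = [[-3, 0, -3], [3, 0, 3], [0, 0, 0]].
This matrix has rank 1, so its null space has dimension 3 − 1 = 2.

2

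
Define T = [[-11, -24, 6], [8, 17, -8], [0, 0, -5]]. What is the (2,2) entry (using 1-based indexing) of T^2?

97

Characteristic polynomial: s^3 - s^2 - 25s + 25 = (s - 5)(s - 1)(s + 5), so the eigenvalues are -5, 1, 5.
s=1: eigenvector (-2, 1, 0).
s=5: eigenvector (-3, 2, 0).
s=-5: eigenvector (1, 0, 1).
P = [[-2, -3, 1], [1, 2, 0], [0, 0, 1]], D = diag(1, 5, -5), P⁻¹ = [[-2, -3, 2], [1, 2, -1], [0, 0, 1]].
T² = P·diag(1, 25, 25)·P⁻¹ = [[-71, -144, 96], [48, 97, -48], [0, 0, 25]].
The requested entry is 97.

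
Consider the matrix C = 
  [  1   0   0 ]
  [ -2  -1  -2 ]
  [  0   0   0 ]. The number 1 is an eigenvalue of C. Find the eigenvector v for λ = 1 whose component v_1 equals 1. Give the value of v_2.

C − 1I = [[0, 0, 0], [-2, -2, -2], [0, 0, -1]].
Solving (C − 1I)v = 0 gives the eigenspace spanned by (1, -1, 0).
With v_1 = 1, v = (1, -1, 0), so v_2 = -1.

-1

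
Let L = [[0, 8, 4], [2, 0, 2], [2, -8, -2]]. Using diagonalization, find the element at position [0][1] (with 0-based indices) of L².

Characteristic polynomial: t^3 + 2t^2 - 8t = t(t - 2)(t + 4), so the eigenvalues are -4, 0, 2.
t=0: eigenvector (2, 1, -2).
t=-4: eigenvector (1, 0, -1).
t=2: eigenvector (2, 1, -1).
P = [[2, 1, 2], [1, 0, 1], [-2, -1, -1]], D = diag(0, -4, 2), P⁻¹ = [[-1, 1, -1], [1, -2, 0], [1, 0, 1]].
L² = P·diag(0, 16, 4)·P⁻¹ = [[24, -32, 8], [4, 0, 4], [-20, 32, -4]].
The requested entry is -32.

-32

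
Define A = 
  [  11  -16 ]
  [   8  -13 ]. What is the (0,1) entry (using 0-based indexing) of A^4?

1088

Characteristic polynomial: λ^2 + 2λ - 15 = (λ - 3)(λ + 5), so the eigenvalues are -5, 3.
λ=3: eigenvector (2, 1).
λ=-5: eigenvector (-1, -1).
P = [[2, -1], [1, -1]], D = diag(3, -5), P⁻¹ = [[1, -1], [1, -2]].
A⁴ = P·diag(81, 625)·P⁻¹ = [[-463, 1088], [-544, 1169]].
The requested entry is 1088.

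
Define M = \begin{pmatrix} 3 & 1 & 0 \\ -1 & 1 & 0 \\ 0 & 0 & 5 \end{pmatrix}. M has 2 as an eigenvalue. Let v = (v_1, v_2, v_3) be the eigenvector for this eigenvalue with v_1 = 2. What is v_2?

M − 2I = [[1, 1, 0], [-1, -1, 0], [0, 0, 3]].
Solving (M − 2I)v = 0 gives the eigenspace spanned by (2, -2, 0).
With v_1 = 2, v = (2, -2, 0), so v_2 = -2.

-2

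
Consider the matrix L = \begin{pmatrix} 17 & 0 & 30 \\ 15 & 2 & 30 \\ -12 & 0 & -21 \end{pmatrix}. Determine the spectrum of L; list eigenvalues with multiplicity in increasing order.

Characteristic polynomial: p(λ) = λ^3 + 2λ^2 - 5λ - 6 = (λ - 2)(λ + 1)(λ + 3).
Roots (with multiplicity): -3, -1, 2.

-3, -1, 2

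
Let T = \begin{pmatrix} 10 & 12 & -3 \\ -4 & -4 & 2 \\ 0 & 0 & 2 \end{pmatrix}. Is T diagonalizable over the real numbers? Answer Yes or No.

No

Characteristic polynomial: p(r) = r^3 - 8r^2 + 20r - 16 = (r - 4)(r - 2)^2.
r = 2 has algebraic multiplicity 2; rank(T − 2I) = 2, so geometric multiplicity = 1.
Geometric multiplicity < algebraic multiplicity, so T is not diagonalizable.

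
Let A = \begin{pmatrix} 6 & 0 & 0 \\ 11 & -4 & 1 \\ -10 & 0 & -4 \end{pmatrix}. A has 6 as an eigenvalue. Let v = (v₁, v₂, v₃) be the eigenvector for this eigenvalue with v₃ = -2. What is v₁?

2

A − 6I = [[0, 0, 0], [11, -10, 1], [-10, 0, -10]].
Solving (A − 6I)v = 0 gives the eigenspace spanned by (2, 2, -2).
With v₃ = -2, v = (2, 2, -2), so v₁ = 2.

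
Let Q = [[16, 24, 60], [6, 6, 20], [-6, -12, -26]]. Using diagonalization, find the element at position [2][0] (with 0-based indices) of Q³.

Characteristic polynomial: μ^3 + 4μ^2 - 20μ - 48 = (μ - 4)(μ + 2)(μ + 6), so the eigenvalues are -6, -2, 4.
μ=-2: eigenvector (2, 1, -1).
μ=4: eigenvector (3, 1, -1).
μ=-6: eigenvector (-6, -2, 3).
P = [[2, 3, -6], [1, 1, -2], [-1, -1, 3]], D = diag(-2, 4, -6), P⁻¹ = [[-1, 3, 0], [1, 0, 2], [0, 1, 1]].
Q³ = P·diag(-8, 64, -216)·P⁻¹ = [[208, 1248, 1680], [72, 408, 560], [-72, -624, -776]].
The requested entry is -72.

-72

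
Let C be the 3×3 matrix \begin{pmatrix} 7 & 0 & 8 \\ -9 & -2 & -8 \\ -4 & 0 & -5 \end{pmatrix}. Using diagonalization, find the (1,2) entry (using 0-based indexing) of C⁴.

-160

Characteristic polynomial: λ^3 - 7λ - 6 = (λ - 3)(λ + 1)(λ + 2), so the eigenvalues are -2, -1, 3.
λ=-1: eigenvector (1, -1, -1).
λ=-2: eigenvector (0, 1, 0).
λ=3: eigenvector (2, -2, -1).
P = [[1, 0, 2], [-1, 1, -2], [-1, 0, -1]], D = diag(-1, -2, 3), P⁻¹ = [[-1, 0, -2], [1, 1, 0], [1, 0, 1]].
C⁴ = P·diag(1, 16, 81)·P⁻¹ = [[161, 0, 160], [-145, 16, -160], [-80, 0, -79]].
The requested entry is -160.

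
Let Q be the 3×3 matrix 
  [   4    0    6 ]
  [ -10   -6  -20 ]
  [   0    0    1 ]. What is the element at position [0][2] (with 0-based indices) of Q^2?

Characteristic polynomial: s^3 + s^2 - 26s + 24 = (s - 4)(s - 1)(s + 6), so the eigenvalues are -6, 1, 4.
s=4: eigenvector (1, -1, 0).
s=-6: eigenvector (0, 1, 0).
s=1: eigenvector (-2, 0, 1).
P = [[1, 0, -2], [-1, 1, 0], [0, 0, 1]], D = diag(4, -6, 1), P⁻¹ = [[1, 0, 2], [1, 1, 2], [0, 0, 1]].
Q² = P·diag(16, 36, 1)·P⁻¹ = [[16, 0, 30], [20, 36, 40], [0, 0, 1]].
The requested entry is 30.

30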